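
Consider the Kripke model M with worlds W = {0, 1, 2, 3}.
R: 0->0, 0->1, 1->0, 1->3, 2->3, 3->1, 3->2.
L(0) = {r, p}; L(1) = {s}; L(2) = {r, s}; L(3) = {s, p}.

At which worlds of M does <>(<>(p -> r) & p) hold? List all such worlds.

0, 1, 2

Recall that <>ψ holds at a world iff ψ holds at some accessible world.
Let φ = <>(<>(p -> r) & p). Evaluate φ at each world:
  0 (successors {0, 1}): φ is true.
  1 (successors {0, 3}): φ is true.
  2 (successors {3}): φ is true.
  3 (successors {1, 2}): φ is false.
For instance, at 3:
  At 3: <>(<>(p -> r) & p) requires <>(p -> r) & p at some successor in {1, 2}.
    At 1: <>(p -> r) & p is false.
    At 2: <>(p -> r) & p is false.
  So <>(<>(p -> r) & p) is false at 3.
Satisfying worlds: {0, 1, 2}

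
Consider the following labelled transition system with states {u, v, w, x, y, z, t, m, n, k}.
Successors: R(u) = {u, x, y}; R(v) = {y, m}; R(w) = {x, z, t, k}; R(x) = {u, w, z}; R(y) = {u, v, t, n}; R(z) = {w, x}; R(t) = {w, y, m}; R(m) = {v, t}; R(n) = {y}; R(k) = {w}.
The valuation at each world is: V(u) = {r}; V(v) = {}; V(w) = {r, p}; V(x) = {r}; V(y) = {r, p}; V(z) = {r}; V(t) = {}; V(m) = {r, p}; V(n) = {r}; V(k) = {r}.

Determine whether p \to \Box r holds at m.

No

At m: p is true, \Box r is false, so p \to \Box r is false.
  At m: \Box r requires r at every successor {v, t}.
    r fails at v, so \Box r is false at m.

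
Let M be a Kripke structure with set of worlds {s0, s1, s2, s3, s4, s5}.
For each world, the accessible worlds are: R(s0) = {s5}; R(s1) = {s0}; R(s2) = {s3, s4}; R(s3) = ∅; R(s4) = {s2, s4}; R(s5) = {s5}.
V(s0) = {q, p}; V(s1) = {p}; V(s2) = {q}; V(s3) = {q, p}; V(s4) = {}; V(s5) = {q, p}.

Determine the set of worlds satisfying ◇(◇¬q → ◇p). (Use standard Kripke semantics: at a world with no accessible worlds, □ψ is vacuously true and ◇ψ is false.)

s0, s1, s2, s4, s5

Let φ = ◇(◇¬q → ◇p). Evaluate φ at each world:
  s0 (successors {s5}): φ is true.
  s1 (successors {s0}): φ is true.
  s2 (successors {s3, s4}): φ is true.
  s3 (successors ∅): φ is false.
  s4 (successors {s2, s4}): φ is true.
  s5 (successors {s5}): φ is true.
For instance, at s0:
  At s0: ◇(◇¬q → ◇p) requires ◇¬q → ◇p at some successor in {s5}.
    ◇¬q → ◇p holds at s5, so ◇(◇¬q → ◇p) is true at s0.
      At s5: ◇¬q is false, ◇p is true, so ◇¬q → ◇p is true.
Satisfying worlds: {s0, s1, s2, s4, s5}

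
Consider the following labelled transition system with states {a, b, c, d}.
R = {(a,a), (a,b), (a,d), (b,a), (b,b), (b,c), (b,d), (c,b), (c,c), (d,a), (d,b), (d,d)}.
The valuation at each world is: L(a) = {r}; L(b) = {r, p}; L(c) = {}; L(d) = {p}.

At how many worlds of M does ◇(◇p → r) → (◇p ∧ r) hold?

2

Recall that ◇ψ holds at a world iff ψ holds at some accessible world.
Let φ = ◇(◇p → r) → (◇p ∧ r). Evaluate φ at each world:
  a (successors {a, b, d}): φ is true.
  b (successors {a, b, c, d}): φ is true.
  c (successors {b, c}): φ is false.
  d (successors {a, b, d}): φ is false.
For instance, at c:
  At c: ◇(◇p → r) is true, ◇p ∧ r is false, so ◇(◇p → r) → (◇p ∧ r) is false.
    At c: ◇(◇p → r) requires ◇p → r at some successor in {b, c}.
      ◇p → r holds at b, so ◇(◇p → r) is true at c.
    At c: ◇p is true, r is false, so ◇p ∧ r is false.
      At c: ◇p requires p at some successor in {b, c}.
        p holds at b, so ◇p is true at c.
Satisfying worlds: {a, b}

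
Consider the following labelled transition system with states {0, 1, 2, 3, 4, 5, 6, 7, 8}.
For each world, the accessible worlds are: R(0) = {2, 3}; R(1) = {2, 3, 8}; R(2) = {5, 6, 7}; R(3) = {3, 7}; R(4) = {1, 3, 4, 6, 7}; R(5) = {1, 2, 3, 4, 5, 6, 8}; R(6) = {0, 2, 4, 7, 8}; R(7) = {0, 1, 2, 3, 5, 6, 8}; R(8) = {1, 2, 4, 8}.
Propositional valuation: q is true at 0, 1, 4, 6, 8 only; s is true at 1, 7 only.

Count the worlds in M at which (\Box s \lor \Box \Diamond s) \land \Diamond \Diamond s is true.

Recall that \Box ψ holds at a world iff ψ holds at every accessible world, and \Diamond ψ holds iff ψ holds at some accessible world.
Let φ = (\Box s \lor \Box \Diamond s) \land \Diamond \Diamond s. Evaluate φ at each world:
  0 (successors {2, 3}): φ is true.
  1 (successors {2, 3, 8}): φ is true.
  2 (successors {5, 6, 7}): φ is true.
  3 (successors {3, 7}): φ is true.
  4 (successors {1, 3, 4, 6, 7}): φ is false.
  5 (successors {1, 2, 3, 4, 5, 6, 8}): φ is false.
  6 (successors {0, 2, 4, 7, 8}): φ is false.
  7 (successors {0, 1, 2, 3, 5, 6, 8}): φ is false.
  8 (successors {1, 2, 4, 8}): φ is false.
For instance, at 6:
  At 6: \Box s \lor \Box \Diamond s is false, \Diamond \Diamond s is true, so (\Box s \lor \Box \Diamond s) \land \Diamond \Diamond s is false.
    At 6: \Box s is false, \Box \Diamond s is false, so \Box s \lor \Box \Diamond s is false.
      At 6: \Box s requires s at every successor {0, 2, 4, 7, 8}.
        s fails at 0, so \Box s is false at 6.
      At 6: \Box \Diamond s requires \Diamond s at every successor {0, 2, 4, 7, 8}.
        \Diamond s fails at 0, so \Box \Diamond s is false at 6.
    At 6: \Diamond \Diamond s requires \Diamond s at some successor in {0, 2, 4, 7, 8}.
      \Diamond s holds at 2, so \Diamond \Diamond s is true at 6.
Satisfying worlds: {0, 1, 2, 3}

4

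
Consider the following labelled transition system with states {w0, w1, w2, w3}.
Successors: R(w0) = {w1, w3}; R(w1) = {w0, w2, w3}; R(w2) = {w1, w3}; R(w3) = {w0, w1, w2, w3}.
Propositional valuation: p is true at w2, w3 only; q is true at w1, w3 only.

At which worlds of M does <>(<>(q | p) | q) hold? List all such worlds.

Let φ = <>(<>(q | p) | q). Evaluate φ at each world:
  w0 (successors {w1, w3}): φ is true.
  w1 (successors {w0, w2, w3}): φ is true.
  w2 (successors {w1, w3}): φ is true.
  w3 (successors {w0, w1, w2, w3}): φ is true.
For instance, at w1:
  At w1: <>(<>(q | p) | q) requires <>(q | p) | q at some successor in {w0, w2, w3}.
    <>(q | p) | q holds at w0, so <>(<>(q | p) | q) is true at w1.
      At w0: <>(q | p) is true, q is false, so <>(q | p) | q is true.
Satisfying worlds: {w0, w1, w2, w3}

w0, w1, w2, w3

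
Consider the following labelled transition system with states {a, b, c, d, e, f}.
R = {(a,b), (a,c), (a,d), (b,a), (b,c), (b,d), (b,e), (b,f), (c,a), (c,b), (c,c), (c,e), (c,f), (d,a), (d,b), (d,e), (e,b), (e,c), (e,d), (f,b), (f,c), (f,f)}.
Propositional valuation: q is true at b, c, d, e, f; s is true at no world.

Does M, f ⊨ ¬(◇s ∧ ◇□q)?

At f: ◇s ∧ ◇□q is false, so ¬(◇s ∧ ◇□q) is true.
  At f: ◇s is false, ◇□q is true, so ◇s ∧ ◇□q is false.
    At f: ◇s requires s at some successor in {b, c, f}.
      At b: s is false.
      At c: s is false.
      At f: s is false.
    So ◇s is false at f.
    At f: ◇□q requires □q at some successor in {b, c, f}.
      □q holds at f, so ◇□q is true at f.

Yes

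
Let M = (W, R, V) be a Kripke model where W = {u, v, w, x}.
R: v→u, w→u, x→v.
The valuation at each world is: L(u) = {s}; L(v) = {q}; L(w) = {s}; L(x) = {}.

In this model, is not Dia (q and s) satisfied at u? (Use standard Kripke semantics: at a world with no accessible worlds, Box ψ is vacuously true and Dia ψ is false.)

Yes

At u: Dia (q and s) is false, so not Dia (q and s) is true.
  At u: no accessible worlds, so Dia (q and s) is false.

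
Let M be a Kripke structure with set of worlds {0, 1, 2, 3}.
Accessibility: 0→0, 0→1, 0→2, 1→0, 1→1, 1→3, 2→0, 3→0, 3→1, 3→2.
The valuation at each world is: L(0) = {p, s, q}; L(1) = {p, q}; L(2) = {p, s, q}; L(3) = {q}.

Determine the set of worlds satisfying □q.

0, 1, 2, 3

Recall that □ψ holds at a world iff ψ holds at every accessible world, and ◇ψ holds iff ψ holds at some accessible world.
Let φ = □q. Evaluate φ at each world:
  0 (successors {0, 1, 2}): φ is true.
  1 (successors {0, 1, 3}): φ is true.
  2 (successors {0}): φ is true.
  3 (successors {0, 1, 2}): φ is true.
For instance, at 3:
  At 3: □q requires q at every successor {0, 1, 2}.
    At 0: q is true.
    At 1: q is true.
    At 2: q is true.
  So □q is true at 3.
Satisfying worlds: {0, 1, 2, 3}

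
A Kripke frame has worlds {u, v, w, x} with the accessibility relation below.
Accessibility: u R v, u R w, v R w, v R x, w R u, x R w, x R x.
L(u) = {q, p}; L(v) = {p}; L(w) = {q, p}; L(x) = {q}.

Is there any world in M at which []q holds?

Yes

Let φ = []q. Evaluate φ at each world:
  u (successors {v, w}): φ is false.
  v (successors {w, x}): φ is true.
  w (successors {u}): φ is true.
  x (successors {w, x}): φ is true.
Detail at v (witness):
  At v: []q requires q at every successor {w, x}.
    At w: q is true.
    At x: q is true.
  So []q is true at v.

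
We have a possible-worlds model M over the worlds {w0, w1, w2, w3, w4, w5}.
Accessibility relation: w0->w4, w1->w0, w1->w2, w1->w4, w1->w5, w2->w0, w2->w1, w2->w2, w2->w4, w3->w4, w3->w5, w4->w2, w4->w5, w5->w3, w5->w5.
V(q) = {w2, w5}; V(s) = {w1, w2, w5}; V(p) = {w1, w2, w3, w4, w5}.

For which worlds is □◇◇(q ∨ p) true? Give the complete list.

Recall that □ψ holds at a world iff ψ holds at every accessible world, and ◇ψ holds iff ψ holds at some accessible world.
Let φ = □◇◇(q ∨ p). Evaluate φ at each world:
  w0 (successors {w4}): φ is true.
  w1 (successors {w0, w2, w4, w5}): φ is true.
  w2 (successors {w0, w1, w2, w4}): φ is true.
  w3 (successors {w4, w5}): φ is true.
  w4 (successors {w2, w5}): φ is true.
  w5 (successors {w3, w5}): φ is true.
For instance, at w3:
  At w3: □◇◇(q ∨ p) requires ◇◇(q ∨ p) at every successor {w4, w5}.
      At w4: ◇◇(q ∨ p) requires ◇(q ∨ p) at some successor in {w2, w5}.
        ◇(q ∨ p) holds at w2, so ◇◇(q ∨ p) is true at w4.
      At w5: ◇◇(q ∨ p) requires ◇(q ∨ p) at some successor in {w3, w5}.
        ◇(q ∨ p) holds at w3, so ◇◇(q ∨ p) is true at w5.
  So □◇◇(q ∨ p) is true at w3.
Satisfying worlds: {w0, w1, w2, w3, w4, w5}

w0, w1, w2, w3, w4, w5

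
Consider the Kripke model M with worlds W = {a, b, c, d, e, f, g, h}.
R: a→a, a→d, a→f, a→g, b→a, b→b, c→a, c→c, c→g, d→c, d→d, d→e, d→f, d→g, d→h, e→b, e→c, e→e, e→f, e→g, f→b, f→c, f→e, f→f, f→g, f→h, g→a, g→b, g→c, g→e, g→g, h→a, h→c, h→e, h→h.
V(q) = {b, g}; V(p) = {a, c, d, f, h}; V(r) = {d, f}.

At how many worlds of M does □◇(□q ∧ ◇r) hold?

Let φ = □◇(□q ∧ ◇r). Evaluate φ at each world:
  a (successors {a, d, f, g}): φ is false.
  b (successors {a, b}): φ is false.
  c (successors {a, c, g}): φ is false.
  d (successors {c, d, e, f, g, h}): φ is false.
  e (successors {b, c, e, f, g}): φ is false.
  f (successors {b, c, e, f, g, h}): φ is false.
  g (successors {a, b, c, e, g}): φ is false.
  h (successors {a, c, e, h}): φ is false.
For instance, at a:
  At a: □◇(□q ∧ ◇r) requires ◇(□q ∧ ◇r) at every successor {a, d, f, g}.
    ◇(□q ∧ ◇r) fails at a, so □◇(□q ∧ ◇r) is false at a.
      At a: ◇(□q ∧ ◇r) requires □q ∧ ◇r at some successor in {a, d, f, g}.
        At a: □q ∧ ◇r is false.
        At d: □q ∧ ◇r is false.
        At f: □q ∧ ◇r is false.
        At g: □q ∧ ◇r is false.
      So ◇(□q ∧ ◇r) is false at a.
Satisfying worlds: none.

0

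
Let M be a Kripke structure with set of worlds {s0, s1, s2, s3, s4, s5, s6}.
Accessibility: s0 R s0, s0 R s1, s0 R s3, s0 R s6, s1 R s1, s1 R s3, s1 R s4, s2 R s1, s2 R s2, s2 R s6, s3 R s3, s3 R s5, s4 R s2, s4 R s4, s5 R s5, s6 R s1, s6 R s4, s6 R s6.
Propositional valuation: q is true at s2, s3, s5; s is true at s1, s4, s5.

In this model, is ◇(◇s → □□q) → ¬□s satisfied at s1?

Recall that □ψ holds at a world iff ψ holds at every accessible world, and ◇ψ holds iff ψ holds at some accessible world.
At s1: ◇(◇s → □□q) is true, ¬□s is true, so ◇(◇s → □□q) → ¬□s is true.
  At s1: ◇(◇s → □□q) requires ◇s → □□q at some successor in {s1, s3, s4}.
    ◇s → □□q holds at s3, so ◇(◇s → □□q) is true at s1.
      At s3: ◇s is true, □□q is true, so ◇s → □□q is true.
  At s1: □s is false, so ¬□s is true.
    At s1: □s requires s at every successor {s1, s3, s4}.
      s fails at s3, so □s is false at s1.

Yes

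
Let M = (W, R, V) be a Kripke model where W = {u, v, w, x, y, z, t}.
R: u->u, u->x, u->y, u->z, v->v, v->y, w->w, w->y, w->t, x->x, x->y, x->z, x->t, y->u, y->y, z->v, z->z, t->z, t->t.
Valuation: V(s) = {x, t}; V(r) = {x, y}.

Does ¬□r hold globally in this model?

Let φ = ¬□r. Evaluate φ at each world:
  u (successors {u, x, y, z}): φ is true.
  v (successors {v, y}): φ is true.
  w (successors {w, y, t}): φ is true.
  x (successors {x, y, z, t}): φ is true.
  y (successors {u, y}): φ is true.
  z (successors {v, z}): φ is true.
  t (successors {z, t}): φ is true.
For instance, at w:
  At w: □r is false, so ¬□r is true.
    At w: □r requires r at every successor {w, y, t}.
      r fails at w, so □r is false at w.

Yes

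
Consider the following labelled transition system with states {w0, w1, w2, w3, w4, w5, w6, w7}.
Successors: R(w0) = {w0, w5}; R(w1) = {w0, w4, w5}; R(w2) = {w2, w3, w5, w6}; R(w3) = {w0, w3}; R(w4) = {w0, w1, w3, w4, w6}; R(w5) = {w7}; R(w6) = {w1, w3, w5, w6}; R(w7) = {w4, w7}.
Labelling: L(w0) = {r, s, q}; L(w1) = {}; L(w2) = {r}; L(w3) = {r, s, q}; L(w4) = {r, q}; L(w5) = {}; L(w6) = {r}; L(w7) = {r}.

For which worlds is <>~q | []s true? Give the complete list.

w0, w1, w2, w3, w4, w5, w6, w7

Let φ = <>~q | []s. Evaluate φ at each world:
  w0 (successors {w0, w5}): φ is true.
  w1 (successors {w0, w4, w5}): φ is true.
  w2 (successors {w2, w3, w5, w6}): φ is true.
  w3 (successors {w0, w3}): φ is true.
  w4 (successors {w0, w1, w3, w4, w6}): φ is true.
  w5 (successors {w7}): φ is true.
  w6 (successors {w1, w3, w5, w6}): φ is true.
  w7 (successors {w4, w7}): φ is true.
For instance, at w6:
  At w6: <>~q is true, []s is false, so <>~q | []s is true.
    At w6: <>~q requires ~q at some successor in {w1, w3, w5, w6}.
      ~q holds at w1, so <>~q is true at w6.
    At w6: []s requires s at every successor {w1, w3, w5, w6}.
      s fails at w1, so []s is false at w6.
Satisfying worlds: {w0, w1, w2, w3, w4, w5, w6, w7}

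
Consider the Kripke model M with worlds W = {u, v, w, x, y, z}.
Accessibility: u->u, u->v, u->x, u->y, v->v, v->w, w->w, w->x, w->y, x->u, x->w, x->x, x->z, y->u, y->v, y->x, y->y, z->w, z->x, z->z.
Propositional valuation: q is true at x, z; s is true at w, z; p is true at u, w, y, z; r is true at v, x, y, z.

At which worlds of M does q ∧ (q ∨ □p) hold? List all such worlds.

Let φ = q ∧ (q ∨ □p). Evaluate φ at each world:
  u (successors {u, v, x, y}): φ is false.
  v (successors {v, w}): φ is false.
  w (successors {w, x, y}): φ is false.
  x (successors {u, w, x, z}): φ is true.
  y (successors {u, v, x, y}): φ is false.
  z (successors {w, x, z}): φ is true.
For instance, at x:
  At x: q is true, q ∨ □p is true, so q ∧ (q ∨ □p) is true.
    At x: q is true, □p is false, so q ∨ □p is true.
      At x: □p requires p at every successor {u, w, x, z}.
        p fails at x, so □p is false at x.
Satisfying worlds: {x, z}

x, z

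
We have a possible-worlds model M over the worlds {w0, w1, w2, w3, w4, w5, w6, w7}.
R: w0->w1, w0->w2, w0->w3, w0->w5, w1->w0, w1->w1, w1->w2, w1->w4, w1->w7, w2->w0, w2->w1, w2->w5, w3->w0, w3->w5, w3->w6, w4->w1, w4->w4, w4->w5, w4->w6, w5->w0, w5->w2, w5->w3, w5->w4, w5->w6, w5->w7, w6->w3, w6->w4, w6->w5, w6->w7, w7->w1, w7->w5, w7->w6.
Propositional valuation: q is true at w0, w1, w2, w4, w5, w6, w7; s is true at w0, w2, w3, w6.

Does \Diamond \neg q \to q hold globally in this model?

Let φ = \Diamond \neg q \to q. Evaluate φ at each world:
  w0 (successors {w1, w2, w3, w5}): φ is true.
  w1 (successors {w0, w1, w2, w4, w7}): φ is true.
  w2 (successors {w0, w1, w5}): φ is true.
  w3 (successors {w0, w5, w6}): φ is true.
  w4 (successors {w1, w4, w5, w6}): φ is true.
  w5 (successors {w0, w2, w3, w4, w6, w7}): φ is true.
  w6 (successors {w3, w4, w5, w7}): φ is true.
  w7 (successors {w1, w5, w6}): φ is true.
For instance, at w3:
  At w3: \Diamond \neg q is false, q is false, so \Diamond \neg q \to q is true.
    At w3: \Diamond \neg q requires \neg q at some successor in {w0, w5, w6}.
      At w0: \neg q is false.
      At w5: \neg q is false.
      At w6: \neg q is false.
    So \Diamond \neg q is false at w3.

Yes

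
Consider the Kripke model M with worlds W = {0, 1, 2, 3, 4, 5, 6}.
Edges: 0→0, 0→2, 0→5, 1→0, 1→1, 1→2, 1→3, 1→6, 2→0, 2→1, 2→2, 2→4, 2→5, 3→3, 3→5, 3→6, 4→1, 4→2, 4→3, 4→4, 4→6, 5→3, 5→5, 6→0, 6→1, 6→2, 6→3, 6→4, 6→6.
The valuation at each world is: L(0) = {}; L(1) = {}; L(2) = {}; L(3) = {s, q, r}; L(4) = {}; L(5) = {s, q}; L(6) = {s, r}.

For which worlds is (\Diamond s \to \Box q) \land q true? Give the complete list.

Let φ = (\Diamond s \to \Box q) \land q. Evaluate φ at each world:
  0 (successors {0, 2, 5}): φ is false.
  1 (successors {0, 1, 2, 3, 6}): φ is false.
  2 (successors {0, 1, 2, 4, 5}): φ is false.
  3 (successors {3, 5, 6}): φ is false.
  4 (successors {1, 2, 3, 4, 6}): φ is false.
  5 (successors {3, 5}): φ is true.
  6 (successors {0, 1, 2, 3, 4, 6}): φ is false.
For instance, at 4:
  At 4: \Diamond s \to \Box q is false, q is false, so (\Diamond s \to \Box q) \land q is false.
    At 4: \Diamond s is true, \Box q is false, so \Diamond s \to \Box q is false.
      At 4: \Diamond s requires s at some successor in {1, 2, 3, 4, 6}.
        s holds at 3, so \Diamond s is true at 4.
      At 4: \Box q requires q at every successor {1, 2, 3, 4, 6}.
        q fails at 1, so \Box q is false at 4.
Satisfying worlds: {5}

5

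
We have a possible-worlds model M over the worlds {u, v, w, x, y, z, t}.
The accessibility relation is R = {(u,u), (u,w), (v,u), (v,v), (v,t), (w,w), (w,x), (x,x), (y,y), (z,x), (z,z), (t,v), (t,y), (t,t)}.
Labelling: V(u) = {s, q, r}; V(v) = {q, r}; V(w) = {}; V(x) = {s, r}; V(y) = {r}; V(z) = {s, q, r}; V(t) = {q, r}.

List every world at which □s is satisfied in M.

x, z

Let φ = □s. Evaluate φ at each world:
  u (successors {u, w}): φ is false.
  v (successors {u, v, t}): φ is false.
  w (successors {w, x}): φ is false.
  x (successors {x}): φ is true.
  y (successors {y}): φ is false.
  z (successors {x, z}): φ is true.
  t (successors {v, y, t}): φ is false.
For instance, at y:
  At y: □s requires s at every successor {y}.
    s fails at y, so □s is false at y.
Satisfying worlds: {x, z}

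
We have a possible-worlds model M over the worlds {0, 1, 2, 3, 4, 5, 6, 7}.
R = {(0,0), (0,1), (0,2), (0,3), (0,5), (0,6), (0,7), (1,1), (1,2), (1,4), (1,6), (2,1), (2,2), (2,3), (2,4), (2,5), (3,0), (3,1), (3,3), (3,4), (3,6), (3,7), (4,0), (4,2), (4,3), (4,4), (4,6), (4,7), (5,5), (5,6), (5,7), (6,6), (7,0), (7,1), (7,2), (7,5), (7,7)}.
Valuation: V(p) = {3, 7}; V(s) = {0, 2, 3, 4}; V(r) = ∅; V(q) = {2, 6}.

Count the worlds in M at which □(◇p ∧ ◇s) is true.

Let φ = □(◇p ∧ ◇s). Evaluate φ at each world:
  0 (successors {0, 1, 2, 3, 5, 6, 7}): φ is false.
  1 (successors {1, 2, 4, 6}): φ is false.
  2 (successors {1, 2, 3, 4, 5}): φ is false.
  3 (successors {0, 1, 3, 4, 6, 7}): φ is false.
  4 (successors {0, 2, 3, 4, 6, 7}): φ is false.
  5 (successors {5, 6, 7}): φ is false.
  6 (successors {6}): φ is false.
  7 (successors {0, 1, 2, 5, 7}): φ is false.
For instance, at 3:
  At 3: □(◇p ∧ ◇s) requires ◇p ∧ ◇s at every successor {0, 1, 3, 4, 6, 7}.
    ◇p ∧ ◇s fails at 1, so □(◇p ∧ ◇s) is false at 3.
      At 1: ◇p is false, ◇s is true, so ◇p ∧ ◇s is false.
Satisfying worlds: none.

0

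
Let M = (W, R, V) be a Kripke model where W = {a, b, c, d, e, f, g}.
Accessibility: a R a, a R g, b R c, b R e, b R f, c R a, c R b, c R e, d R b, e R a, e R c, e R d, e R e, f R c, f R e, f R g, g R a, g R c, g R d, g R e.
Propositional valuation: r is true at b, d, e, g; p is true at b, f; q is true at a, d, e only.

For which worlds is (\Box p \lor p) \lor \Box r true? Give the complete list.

b, d, f

Let φ = (\Box p \lor p) \lor \Box r. Evaluate φ at each world:
  a (successors {a, g}): φ is false.
  b (successors {c, e, f}): φ is true.
  c (successors {a, b, e}): φ is false.
  d (successors {b}): φ is true.
  e (successors {a, c, d, e}): φ is false.
  f (successors {c, e, g}): φ is true.
  g (successors {a, c, d, e}): φ is false.
For instance, at g:
  At g: \Box p \lor p is false, \Box r is false, so (\Box p \lor p) \lor \Box r is false.
    At g: \Box p is false, p is false, so \Box p \lor p is false.
      At g: \Box p requires p at every successor {a, c, d, e}.
        p fails at a, so \Box p is false at g.
    At g: \Box r requires r at every successor {a, c, d, e}.
      r fails at a, so \Box r is false at g.
Satisfying worlds: {b, d, f}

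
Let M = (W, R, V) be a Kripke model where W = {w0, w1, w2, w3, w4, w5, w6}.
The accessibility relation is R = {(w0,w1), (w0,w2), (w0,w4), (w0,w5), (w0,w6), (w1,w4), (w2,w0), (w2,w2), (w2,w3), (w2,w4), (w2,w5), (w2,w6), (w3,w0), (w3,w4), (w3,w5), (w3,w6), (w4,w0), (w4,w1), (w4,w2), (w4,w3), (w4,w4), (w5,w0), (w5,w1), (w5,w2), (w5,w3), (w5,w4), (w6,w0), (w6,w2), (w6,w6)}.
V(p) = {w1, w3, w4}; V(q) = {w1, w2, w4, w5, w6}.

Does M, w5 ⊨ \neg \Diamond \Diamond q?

No

At w5: \Diamond \Diamond q is true, so \neg \Diamond \Diamond q is false.
  At w5: \Diamond \Diamond q requires \Diamond q at some successor in {w0, w1, w2, w3, w4}.
    \Diamond q holds at w0, so \Diamond \Diamond q is true at w5.
      At w0: \Diamond q requires q at some successor in {w1, w2, w4, w5, w6}.
        q holds at w1, so \Diamond q is true at w0.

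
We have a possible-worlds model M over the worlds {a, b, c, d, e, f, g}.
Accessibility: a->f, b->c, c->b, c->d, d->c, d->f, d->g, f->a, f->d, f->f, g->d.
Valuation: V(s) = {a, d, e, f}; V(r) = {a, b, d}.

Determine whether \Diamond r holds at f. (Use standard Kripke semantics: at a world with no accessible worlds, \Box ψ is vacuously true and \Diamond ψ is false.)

Recall that \Diamond ψ holds at a world iff ψ holds at some accessible world.
At f: \Diamond r requires r at some successor in {a, d, f}.
  r holds at a, so \Diamond r is true at f.

Yes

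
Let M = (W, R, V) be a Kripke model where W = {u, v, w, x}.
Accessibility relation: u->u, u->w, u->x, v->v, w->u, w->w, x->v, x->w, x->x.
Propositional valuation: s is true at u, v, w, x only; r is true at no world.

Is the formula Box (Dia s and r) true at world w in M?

At w: Box (Dia s and r) requires Dia s and r at every successor {u, w}.
  Dia s and r fails at u, so Box (Dia s and r) is false at w.
    At u: Dia s is true, r is false, so Dia s and r is false.
      At u: Dia s requires s at some successor in {u, w, x}.
        s holds at u, so Dia s is true at u.

No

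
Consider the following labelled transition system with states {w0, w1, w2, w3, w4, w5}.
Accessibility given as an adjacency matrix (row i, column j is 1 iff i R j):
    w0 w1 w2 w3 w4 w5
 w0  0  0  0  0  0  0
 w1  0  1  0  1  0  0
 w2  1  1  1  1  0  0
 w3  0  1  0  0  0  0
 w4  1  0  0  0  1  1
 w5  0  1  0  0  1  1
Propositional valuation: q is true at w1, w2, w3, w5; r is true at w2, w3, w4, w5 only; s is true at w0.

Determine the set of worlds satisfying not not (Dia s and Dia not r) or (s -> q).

Let φ = not not (Dia s and Dia not r) or (s -> q). Evaluate φ at each world:
  w0 (successors ∅): φ is false.
  w1 (successors {w1, w3}): φ is true.
  w2 (successors {w0, w1, w2, w3}): φ is true.
  w3 (successors {w1}): φ is true.
  w4 (successors {w0, w4, w5}): φ is true.
  w5 (successors {w1, w4, w5}): φ is true.
For instance, at w5:
  At w5: not not (Dia s and Dia not r) is false, s -> q is true, so not not (Dia s and Dia not r) or (s -> q) is true.
    At w5: not (Dia s and Dia not r) is true, so not not (Dia s and Dia not r) is false.
      At w5: Dia s and Dia not r is false, so not (Dia s and Dia not r) is true.
Satisfying worlds: {w1, w2, w3, w4, w5}

w1, w2, w3, w4, w5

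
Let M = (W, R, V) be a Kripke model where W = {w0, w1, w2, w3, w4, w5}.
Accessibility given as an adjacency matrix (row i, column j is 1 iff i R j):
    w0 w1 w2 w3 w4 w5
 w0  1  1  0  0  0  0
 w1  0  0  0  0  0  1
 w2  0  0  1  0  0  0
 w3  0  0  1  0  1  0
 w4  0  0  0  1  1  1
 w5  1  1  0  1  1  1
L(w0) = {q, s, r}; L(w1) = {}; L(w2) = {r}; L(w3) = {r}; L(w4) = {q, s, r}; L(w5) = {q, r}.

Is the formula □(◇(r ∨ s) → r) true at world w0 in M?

No

At w0: □(◇(r ∨ s) → r) requires ◇(r ∨ s) → r at every successor {w0, w1}.
  ◇(r ∨ s) → r fails at w1, so □(◇(r ∨ s) → r) is false at w0.
    At w1: ◇(r ∨ s) is true, r is false, so ◇(r ∨ s) → r is false.
      At w1: ◇(r ∨ s) requires r ∨ s at some successor in {w5}.
        r ∨ s holds at w5, so ◇(r ∨ s) is true at w1.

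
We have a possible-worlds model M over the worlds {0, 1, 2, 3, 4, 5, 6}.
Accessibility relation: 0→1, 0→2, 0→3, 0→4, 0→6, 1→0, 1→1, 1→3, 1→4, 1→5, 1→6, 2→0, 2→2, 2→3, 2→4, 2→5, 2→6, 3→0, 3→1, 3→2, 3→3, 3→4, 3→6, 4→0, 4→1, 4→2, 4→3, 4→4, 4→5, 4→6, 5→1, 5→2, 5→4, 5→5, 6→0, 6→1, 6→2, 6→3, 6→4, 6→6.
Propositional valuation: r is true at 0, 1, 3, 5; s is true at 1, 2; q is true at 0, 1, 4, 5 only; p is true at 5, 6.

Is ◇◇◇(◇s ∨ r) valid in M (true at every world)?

Let φ = ◇◇◇(◇s ∨ r). Evaluate φ at each world:
  0 (successors {1, 2, 3, 4, 6}): φ is true.
  1 (successors {0, 1, 3, 4, 5, 6}): φ is true.
  2 (successors {0, 2, 3, 4, 5, 6}): φ is true.
  3 (successors {0, 1, 2, 3, 4, 6}): φ is true.
  4 (successors {0, 1, 2, 3, 4, 5, 6}): φ is true.
  5 (successors {1, 2, 4, 5}): φ is true.
  6 (successors {0, 1, 2, 3, 4, 6}): φ is true.
For instance, at 6:
  At 6: ◇◇◇(◇s ∨ r) requires ◇◇(◇s ∨ r) at some successor in {0, 1, 2, 3, 4, 6}.
    ◇◇(◇s ∨ r) holds at 0, so ◇◇◇(◇s ∨ r) is true at 6.
      At 0: ◇◇(◇s ∨ r) requires ◇(◇s ∨ r) at some successor in {1, 2, 3, 4, 6}.
        ◇(◇s ∨ r) holds at 1, so ◇◇(◇s ∨ r) is true at 0.

Yes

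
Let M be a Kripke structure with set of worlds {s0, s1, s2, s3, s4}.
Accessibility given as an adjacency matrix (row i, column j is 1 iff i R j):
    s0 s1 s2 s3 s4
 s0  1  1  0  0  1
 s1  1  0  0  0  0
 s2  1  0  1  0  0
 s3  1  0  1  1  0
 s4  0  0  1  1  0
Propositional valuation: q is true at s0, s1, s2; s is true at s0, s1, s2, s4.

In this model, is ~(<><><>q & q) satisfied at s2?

At s2: <><><>q & q is true, so ~(<><><>q & q) is false.
  At s2: <><><>q is true, q is true, so <><><>q & q is true.
    At s2: <><><>q requires <><>q at some successor in {s0, s2}.
      <><>q holds at s0, so <><><>q is true at s2.

No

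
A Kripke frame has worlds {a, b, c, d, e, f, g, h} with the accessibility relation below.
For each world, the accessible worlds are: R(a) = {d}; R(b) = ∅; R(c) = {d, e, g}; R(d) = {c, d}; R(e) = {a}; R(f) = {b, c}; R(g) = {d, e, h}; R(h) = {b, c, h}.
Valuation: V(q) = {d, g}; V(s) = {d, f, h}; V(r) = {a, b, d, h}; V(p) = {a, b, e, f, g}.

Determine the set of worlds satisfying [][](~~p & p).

b

Recall that []ψ holds at a world iff ψ holds at every accessible world, and <>ψ holds iff ψ holds at some accessible world.
Let φ = [][](~~p & p). Evaluate φ at each world:
  a (successors {d}): φ is false.
  b (successors ∅): φ is true.
  c (successors {d, e, g}): φ is false.
  d (successors {c, d}): φ is false.
  e (successors {a}): φ is false.
  f (successors {b, c}): φ is false.
  g (successors {d, e, h}): φ is false.
  h (successors {b, c, h}): φ is false.
For instance, at d:
  At d: [][](~~p & p) requires [](~~p & p) at every successor {c, d}.
    [](~~p & p) fails at c, so [][](~~p & p) is false at d.
      At c: [](~~p & p) requires ~~p & p at every successor {d, e, g}.
        ~~p & p fails at d, so [](~~p & p) is false at c.
Satisfying worlds: {b}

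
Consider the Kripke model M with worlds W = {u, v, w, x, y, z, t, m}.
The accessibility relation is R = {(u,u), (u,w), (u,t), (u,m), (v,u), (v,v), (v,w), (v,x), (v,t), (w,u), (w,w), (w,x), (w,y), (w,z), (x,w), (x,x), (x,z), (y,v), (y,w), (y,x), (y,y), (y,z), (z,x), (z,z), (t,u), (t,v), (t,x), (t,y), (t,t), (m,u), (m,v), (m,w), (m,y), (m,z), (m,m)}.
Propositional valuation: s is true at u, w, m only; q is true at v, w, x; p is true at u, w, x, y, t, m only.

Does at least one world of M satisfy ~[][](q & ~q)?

Yes

Recall that []ψ holds at a world iff ψ holds at every accessible world, and <>ψ holds iff ψ holds at some accessible world.
Let φ = ~[][](q & ~q). Evaluate φ at each world:
  u (successors {u, w, t, m}): φ is true.
  v (successors {u, v, w, x, t}): φ is true.
  w (successors {u, w, x, y, z}): φ is true.
  x (successors {w, x, z}): φ is true.
  y (successors {v, w, x, y, z}): φ is true.
  z (successors {x, z}): φ is true.
  t (successors {u, v, x, y, t}): φ is true.
  m (successors {u, v, w, y, z, m}): φ is true.
Detail at u (witness):
  At u: [][](q & ~q) is false, so ~[][](q & ~q) is true.
    At u: [][](q & ~q) requires [](q & ~q) at every successor {u, w, t, m}.
      [](q & ~q) fails at u, so [][](q & ~q) is false at u.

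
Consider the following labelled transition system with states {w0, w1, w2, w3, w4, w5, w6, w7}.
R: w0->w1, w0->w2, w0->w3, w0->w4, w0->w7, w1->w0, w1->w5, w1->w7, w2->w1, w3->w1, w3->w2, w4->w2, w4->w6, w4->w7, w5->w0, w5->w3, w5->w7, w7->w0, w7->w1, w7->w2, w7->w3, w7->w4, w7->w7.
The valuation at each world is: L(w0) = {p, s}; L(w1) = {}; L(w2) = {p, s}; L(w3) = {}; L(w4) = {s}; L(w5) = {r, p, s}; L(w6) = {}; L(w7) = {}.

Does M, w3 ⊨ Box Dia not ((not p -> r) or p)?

Yes

Recall that Box ψ holds at a world iff ψ holds at every accessible world, and Dia ψ holds iff ψ holds at some accessible world.
At w3: Box Dia not ((not p -> r) or p) requires Dia not ((not p -> r) or p) at every successor {w1, w2}.
    At w1: Dia not ((not p -> r) or p) requires not ((not p -> r) or p) at some successor in {w0, w5, w7}.
      not ((not p -> r) or p) holds at w7, so Dia not ((not p -> r) or p) is true at w1.
    At w2: Dia not ((not p -> r) or p) requires not ((not p -> r) or p) at some successor in {w1}.
      not ((not p -> r) or p) holds at w1, so Dia not ((not p -> r) or p) is true at w2.
So Box Dia not ((not p -> r) or p) is true at w3.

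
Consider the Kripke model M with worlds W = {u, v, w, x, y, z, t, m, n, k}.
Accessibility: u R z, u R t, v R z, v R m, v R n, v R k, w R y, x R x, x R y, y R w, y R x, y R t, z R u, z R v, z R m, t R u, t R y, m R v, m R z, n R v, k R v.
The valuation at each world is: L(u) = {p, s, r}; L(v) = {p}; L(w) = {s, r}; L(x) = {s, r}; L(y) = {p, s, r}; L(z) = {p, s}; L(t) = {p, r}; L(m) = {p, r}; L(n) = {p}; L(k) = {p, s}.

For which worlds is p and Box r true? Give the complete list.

Recall that Box ψ holds at a world iff ψ holds at every accessible world, and Dia ψ holds iff ψ holds at some accessible world.
Let φ = p and Box r. Evaluate φ at each world:
  u (successors {z, t}): φ is false.
  v (successors {z, m, n, k}): φ is false.
  w (successors {y}): φ is false.
  x (successors {x, y}): φ is false.
  y (successors {w, x, t}): φ is true.
  z (successors {u, v, m}): φ is false.
  t (successors {u, y}): φ is true.
  m (successors {v, z}): φ is false.
  n (successors {v}): φ is false.
  k (successors {v}): φ is false.
For instance, at u:
  At u: p is true, Box r is false, so p and Box r is false.
    At u: Box r requires r at every successor {z, t}.
      r fails at z, so Box r is false at u.
Satisfying worlds: {y, t}

y, t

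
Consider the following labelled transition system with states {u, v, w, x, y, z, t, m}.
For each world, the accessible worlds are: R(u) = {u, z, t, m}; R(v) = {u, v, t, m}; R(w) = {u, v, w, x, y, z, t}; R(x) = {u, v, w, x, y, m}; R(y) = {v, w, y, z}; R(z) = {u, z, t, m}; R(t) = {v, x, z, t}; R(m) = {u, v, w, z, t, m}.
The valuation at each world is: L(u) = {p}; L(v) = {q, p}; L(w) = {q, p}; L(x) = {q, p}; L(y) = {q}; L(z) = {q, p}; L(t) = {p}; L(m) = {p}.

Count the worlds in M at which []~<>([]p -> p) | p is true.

Let φ = []~<>([]p -> p) | p. Evaluate φ at each world:
  u (successors {u, z, t, m}): φ is true.
  v (successors {u, v, t, m}): φ is true.
  w (successors {u, v, w, x, y, z, t}): φ is true.
  x (successors {u, v, w, x, y, m}): φ is true.
  y (successors {v, w, y, z}): φ is false.
  z (successors {u, z, t, m}): φ is true.
  t (successors {v, x, z, t}): φ is true.
  m (successors {u, v, w, z, t, m}): φ is true.
For instance, at v:
  At v: []~<>([]p -> p) is false, p is true, so []~<>([]p -> p) | p is true.
    At v: []~<>([]p -> p) requires ~<>([]p -> p) at every successor {u, v, t, m}.
      ~<>([]p -> p) fails at u, so []~<>([]p -> p) is false at v.
Satisfying worlds: {u, v, w, x, z, t, m}

7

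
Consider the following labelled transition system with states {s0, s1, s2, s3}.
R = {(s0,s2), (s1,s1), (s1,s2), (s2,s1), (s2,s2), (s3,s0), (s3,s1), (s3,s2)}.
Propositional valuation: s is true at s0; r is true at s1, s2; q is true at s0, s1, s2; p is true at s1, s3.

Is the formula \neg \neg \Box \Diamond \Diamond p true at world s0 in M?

Yes

At s0: \neg \Box \Diamond \Diamond p is false, so \neg \neg \Box \Diamond \Diamond p is true.
  At s0: \Box \Diamond \Diamond p is true, so \neg \Box \Diamond \Diamond p is false.
    At s0: \Box \Diamond \Diamond p requires \Diamond \Diamond p at every successor {s2}.
      At s2: \Diamond \Diamond p is true.
    So \Box \Diamond \Diamond p is true at s0.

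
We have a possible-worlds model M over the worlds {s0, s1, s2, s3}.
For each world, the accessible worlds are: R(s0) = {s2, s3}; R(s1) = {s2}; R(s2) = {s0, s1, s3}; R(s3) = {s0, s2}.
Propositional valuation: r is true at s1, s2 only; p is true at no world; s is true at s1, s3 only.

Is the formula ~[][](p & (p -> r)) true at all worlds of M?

Let φ = ~[][](p & (p -> r)). Evaluate φ at each world:
  s0 (successors {s2, s3}): φ is true.
  s1 (successors {s2}): φ is true.
  s2 (successors {s0, s1, s3}): φ is true.
  s3 (successors {s0, s2}): φ is true.
For instance, at s2:
  At s2: [][](p & (p -> r)) is false, so ~[][](p & (p -> r)) is true.
    At s2: [][](p & (p -> r)) requires [](p & (p -> r)) at every successor {s0, s1, s3}.
      [](p & (p -> r)) fails at s0, so [][](p & (p -> r)) is false at s2.

Yes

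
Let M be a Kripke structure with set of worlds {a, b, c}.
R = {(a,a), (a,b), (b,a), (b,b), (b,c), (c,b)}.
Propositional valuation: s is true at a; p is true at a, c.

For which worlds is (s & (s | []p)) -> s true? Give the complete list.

a, b, c

Let φ = (s & (s | []p)) -> s. Evaluate φ at each world:
  a (successors {a, b}): φ is true.
  b (successors {a, b, c}): φ is true.
  c (successors {b}): φ is true.
For instance, at b:
  At b: s & (s | []p) is false, s is false, so (s & (s | []p)) -> s is true.
    At b: s is false, s | []p is false, so s & (s | []p) is false.
      At b: s is false, []p is false, so s | []p is false.
Satisfying worlds: {a, b, c}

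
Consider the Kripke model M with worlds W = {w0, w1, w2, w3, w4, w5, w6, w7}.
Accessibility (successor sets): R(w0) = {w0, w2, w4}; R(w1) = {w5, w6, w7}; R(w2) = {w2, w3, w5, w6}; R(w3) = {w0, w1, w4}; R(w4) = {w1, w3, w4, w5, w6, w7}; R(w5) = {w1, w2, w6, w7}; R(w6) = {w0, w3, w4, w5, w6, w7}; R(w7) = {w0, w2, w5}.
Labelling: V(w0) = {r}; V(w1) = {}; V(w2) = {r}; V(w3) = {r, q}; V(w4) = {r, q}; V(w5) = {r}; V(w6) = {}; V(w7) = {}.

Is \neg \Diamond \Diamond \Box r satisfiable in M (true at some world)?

No

Let φ = \neg \Diamond \Diamond \Box r. Evaluate φ at each world:
  w0 (successors {w0, w2, w4}): φ is false.
  w1 (successors {w5, w6, w7}): φ is false.
  w2 (successors {w2, w3, w5, w6}): φ is false.
  w3 (successors {w0, w1, w4}): φ is false.
  w4 (successors {w1, w3, w4, w5, w6, w7}): φ is false.
  w5 (successors {w1, w2, w6, w7}): φ is false.
  w6 (successors {w0, w3, w4, w5, w6, w7}): φ is false.
  w7 (successors {w0, w2, w5}): φ is false.
For instance, at w3:
  At w3: \Diamond \Diamond \Box r is true, so \neg \Diamond \Diamond \Box r is false.
    At w3: \Diamond \Diamond \Box r requires \Diamond \Box r at some successor in {w0, w1, w4}.
      \Diamond \Box r holds at w0, so \Diamond \Diamond \Box r is true at w3.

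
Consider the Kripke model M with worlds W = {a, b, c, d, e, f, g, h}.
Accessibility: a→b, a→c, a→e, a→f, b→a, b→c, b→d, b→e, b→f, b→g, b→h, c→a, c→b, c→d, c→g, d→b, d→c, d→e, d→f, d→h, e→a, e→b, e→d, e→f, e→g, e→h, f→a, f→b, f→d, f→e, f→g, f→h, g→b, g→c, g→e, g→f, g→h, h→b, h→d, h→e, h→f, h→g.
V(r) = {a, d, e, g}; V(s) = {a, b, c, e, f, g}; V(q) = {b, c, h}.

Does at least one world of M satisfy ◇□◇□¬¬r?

Recall that □ψ holds at a world iff ψ holds at every accessible world, and ◇ψ holds iff ψ holds at some accessible world.
Let φ = ◇□◇□¬¬r. Evaluate φ at each world:
  a (successors {b, c, e, f}): φ is false.
  b (successors {a, c, d, e, f, g, h}): φ is false.
  c (successors {a, b, d, g}): φ is false.
  d (successors {b, c, e, f, h}): φ is false.
  e (successors {a, b, d, f, g, h}): φ is false.
  f (successors {a, b, d, e, g, h}): φ is false.
  g (successors {b, c, e, f, h}): φ is false.
  h (successors {b, d, e, f, g}): φ is false.
For instance, at f:
  At f: ◇□◇□¬¬r requires □◇□¬¬r at some successor in {a, b, d, e, g, h}.
    At a: □◇□¬¬r is false.
    At b: □◇□¬¬r is false.
    At d: □◇□¬¬r is false.
    At e: □◇□¬¬r is false.
    At g: □◇□¬¬r is false.
    At h: □◇□¬¬r is false.
  So ◇□◇□¬¬r is false at f.

No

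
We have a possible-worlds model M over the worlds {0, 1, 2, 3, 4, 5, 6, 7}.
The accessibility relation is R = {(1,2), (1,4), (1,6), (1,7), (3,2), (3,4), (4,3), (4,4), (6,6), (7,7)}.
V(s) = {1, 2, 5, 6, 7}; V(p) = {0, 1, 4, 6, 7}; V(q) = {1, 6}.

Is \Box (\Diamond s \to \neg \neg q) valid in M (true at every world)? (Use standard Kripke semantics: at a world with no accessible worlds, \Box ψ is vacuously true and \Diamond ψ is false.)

No

Let φ = \Box (\Diamond s \to \neg \neg q). Evaluate φ at each world:
  0 (successors ∅): φ is true.
  1 (successors {2, 4, 6, 7}): φ is false.
  2 (successors ∅): φ is true.
  3 (successors {2, 4}): φ is true.
  4 (successors {3, 4}): φ is false.
  5 (successors ∅): φ is true.
  6 (successors {6}): φ is true.
  7 (successors {7}): φ is false.
Detail at 1 (counterexample):
  At 1: \Box (\Diamond s \to \neg \neg q) requires \Diamond s \to \neg \neg q at every successor {2, 4, 6, 7}.
    \Diamond s \to \neg \neg q fails at 7, so \Box (\Diamond s \to \neg \neg q) is false at 1.
      At 7: \Diamond s is true, \neg \neg q is false, so \Diamond s \to \neg \neg q is false.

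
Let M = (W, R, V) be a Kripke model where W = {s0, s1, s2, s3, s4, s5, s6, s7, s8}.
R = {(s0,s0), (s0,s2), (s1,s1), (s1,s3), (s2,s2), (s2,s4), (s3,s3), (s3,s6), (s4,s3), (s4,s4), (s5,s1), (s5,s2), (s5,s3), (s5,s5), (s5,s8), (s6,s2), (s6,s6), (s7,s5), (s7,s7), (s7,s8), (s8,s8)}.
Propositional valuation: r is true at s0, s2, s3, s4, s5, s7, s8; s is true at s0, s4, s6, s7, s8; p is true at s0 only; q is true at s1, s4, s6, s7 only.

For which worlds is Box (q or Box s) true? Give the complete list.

Recall that Box ψ holds at a world iff ψ holds at every accessible world, and Dia ψ holds iff ψ holds at some accessible world.
Let φ = Box (q or Box s). Evaluate φ at each world:
  s0 (successors {s0, s2}): φ is false.
  s1 (successors {s1, s3}): φ is false.
  s2 (successors {s2, s4}): φ is false.
  s3 (successors {s3, s6}): φ is false.
  s4 (successors {s3, s4}): φ is false.
  s5 (successors {s1, s2, s3, s5, s8}): φ is false.
  s6 (successors {s2, s6}): φ is false.
  s7 (successors {s5, s7, s8}): φ is false.
  s8 (successors {s8}): φ is true.
For instance, at s6:
  At s6: Box (q or Box s) requires q or Box s at every successor {s2, s6}.
    q or Box s fails at s2, so Box (q or Box s) is false at s6.
      At s2: q is false, Box s is false, so q or Box s is false.
Satisfying worlds: {s8}

s8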